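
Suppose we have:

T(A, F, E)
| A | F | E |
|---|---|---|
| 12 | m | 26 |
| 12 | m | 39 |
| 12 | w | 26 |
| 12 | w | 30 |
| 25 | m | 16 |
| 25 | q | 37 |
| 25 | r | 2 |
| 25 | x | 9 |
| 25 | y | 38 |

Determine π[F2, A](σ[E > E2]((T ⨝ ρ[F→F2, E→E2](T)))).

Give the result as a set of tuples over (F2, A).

{(m, 12), (m, 25), (q, 25), (r, 25), (w, 12), (x, 25)}

ρ[F→F2, E→E2]: schema becomes (A, F2, E2); tuples unchanged.
T ⋈ ρ[F→F2, E→E2](T) (natural join on A): {(12, m, 26, m, 26), (12, m, 26, m, 39), (12, m, 26, w, 26), (12, m, 26, w, 30), (12, m, 39, m, 26), (12, m, 39, m, 39), (12, m, 39, w, 26), (12, m, 39, w, 30), (12, w, 26, m, 26), (12, w, 26, m, 39), (12, w, 26, w, 26), (12, w, 26, w, 30), (12, w, 30, m, 26), (12, w, 30, m, 39), (12, w, 30, w, 26), (12, w, 30, w, 30), (25, m, 16, m, 16), (25, m, 16, q, 37), (25, m, 16, r, 2), (25, m, 16, x, 9), (25, m, 16, y, 38), (25, q, 37, m, 16), (25, q, 37, q, 37), (25, q, 37, r, 2), (25, q, 37, x, 9), (25, q, 37, y, 38), (25, r, 2, m, 16), (25, r, 2, q, 37), (25, r, 2, r, 2), (25, r, 2, x, 9), (25, r, 2, y, 38), (25, x, 9, m, 16), (25, x, 9, q, 37), (25, x, 9, r, 2), (25, x, 9, x, 9), (25, x, 9, y, 38), (25, y, 38, m, 16), (25, y, 38, q, 37), (25, y, 38, r, 2), (25, y, 38, x, 9), (25, y, 38, y, 38)}
σ[E > E2]: keep tuples satisfying E > E2 → {(12, m, 39, m, 26), (12, m, 39, w, 26), (12, m, 39, w, 30), (12, w, 30, m, 26), (12, w, 30, w, 26), (25, m, 16, r, 2), (25, m, 16, x, 9), (25, q, 37, m, 16), (25, q, 37, r, 2), (25, q, 37, x, 9), (25, x, 9, r, 2), (25, y, 38, m, 16), (25, y, 38, q, 37), (25, y, 38, r, 2), (25, y, 38, x, 9)}
π_{F2, A} gives {(m, 12), (m, 25), (q, 25), (r, 25), (w, 12), (x, 25)} (9 duplicate(s) eliminated).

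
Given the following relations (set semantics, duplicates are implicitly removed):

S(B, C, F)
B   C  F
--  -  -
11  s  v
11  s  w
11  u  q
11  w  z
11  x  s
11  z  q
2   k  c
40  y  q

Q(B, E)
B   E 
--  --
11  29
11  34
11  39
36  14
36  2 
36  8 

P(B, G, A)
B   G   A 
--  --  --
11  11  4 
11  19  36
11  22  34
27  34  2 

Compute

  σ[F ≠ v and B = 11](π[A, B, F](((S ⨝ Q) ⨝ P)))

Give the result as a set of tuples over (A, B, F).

Joining S and Q on B yields {(11, s, v, 29), (11, s, v, 34), (11, s, v, 39), (11, s, w, 29), (11, s, w, 34), (11, s, w, 39), (11, u, q, 29), (11, u, q, 34), (11, u, q, 39), (11, w, z, 29), (11, w, z, 34), (11, w, z, 39), (11, x, s, 29), (11, x, s, 34), (11, x, s, 39), (11, z, q, 29), (11, z, q, 34), (11, z, q, 39)}.
Joining (S ⨝ Q) and P on B yields {(11, s, v, 29, 11, 4), (11, s, v, 29, 19, 36), (11, s, v, 29, 22, 34), (11, s, v, 34, 11, 4), (11, s, v, 34, 19, 36), (11, s, v, 34, 22, 34), (11, s, v, 39, 11, 4), (11, s, v, 39, 19, 36), (11, s, v, 39, 22, 34), (11, s, w, 29, 11, 4), (11, s, w, 29, 19, 36), (11, s, w, 29, 22, 34), (11, s, w, 34, 11, 4), (11, s, w, 34, 19, 36), (11, s, w, 34, 22, 34), (11, s, w, 39, 11, 4), (11, s, w, 39, 19, 36), (11, s, w, 39, 22, 34), (11, u, q, 29, 11, 4), (11, u, q, 29, 19, 36), (11, u, q, 29, 22, 34), (11, u, q, 34, 11, 4), (11, u, q, 34, 19, 36), (11, u, q, 34, 22, 34), (11, u, q, 39, 11, 4), (11, u, q, 39, 19, 36), (11, u, q, 39, 22, 34), (11, w, z, 29, 11, 4), (11, w, z, 29, 19, 36), (11, w, z, 29, 22, 34), (11, w, z, 34, 11, 4), (11, w, z, 34, 19, 36), (11, w, z, 34, 22, 34), (11, w, z, 39, 11, 4), (11, w, z, 39, 19, 36), (11, w, z, 39, 22, 34), (11, x, s, 29, 11, 4), (11, x, s, 29, 19, 36), (11, x, s, 29, 22, 34), (11, x, s, 34, 11, 4), (11, x, s, 34, 19, 36), (11, x, s, 34, 22, 34), (11, x, s, 39, 11, 4), (11, x, s, 39, 19, 36), (11, x, s, 39, 22, 34), (11, z, q, 29, 11, 4), (11, z, q, 29, 19, 36), (11, z, q, 29, 22, 34), (11, z, q, 34, 11, 4), (11, z, q, 34, 19, 36), (11, z, q, 34, 22, 34), (11, z, q, 39, 11, 4), (11, z, q, 39, 19, 36), (11, z, q, 39, 22, 34)}.
π_{A, B, F} gives {(34, 11, q), (34, 11, s), (34, 11, v), (34, 11, w), (34, 11, z), (36, 11, q), (36, 11, s), (36, 11, v), (36, 11, w), (36, 11, z), (4, 11, q), (4, 11, s), (4, 11, v), (4, 11, w), (4, 11, z)} (39 duplicate(s) eliminated).
Selection F ≠ v and B = 11: {(34, 11, q), (34, 11, s), (34, 11, w), (34, 11, z), (36, 11, q), (36, 11, s), (36, 11, w), (36, 11, z), (4, 11, q), (4, 11, s), (4, 11, w), (4, 11, z)}

{(34, 11, q), (34, 11, s), (34, 11, w), (34, 11, z), (36, 11, q), (36, 11, s), (36, 11, w), (36, 11, z), (4, 11, q), (4, 11, s), (4, 11, w), (4, 11, z)}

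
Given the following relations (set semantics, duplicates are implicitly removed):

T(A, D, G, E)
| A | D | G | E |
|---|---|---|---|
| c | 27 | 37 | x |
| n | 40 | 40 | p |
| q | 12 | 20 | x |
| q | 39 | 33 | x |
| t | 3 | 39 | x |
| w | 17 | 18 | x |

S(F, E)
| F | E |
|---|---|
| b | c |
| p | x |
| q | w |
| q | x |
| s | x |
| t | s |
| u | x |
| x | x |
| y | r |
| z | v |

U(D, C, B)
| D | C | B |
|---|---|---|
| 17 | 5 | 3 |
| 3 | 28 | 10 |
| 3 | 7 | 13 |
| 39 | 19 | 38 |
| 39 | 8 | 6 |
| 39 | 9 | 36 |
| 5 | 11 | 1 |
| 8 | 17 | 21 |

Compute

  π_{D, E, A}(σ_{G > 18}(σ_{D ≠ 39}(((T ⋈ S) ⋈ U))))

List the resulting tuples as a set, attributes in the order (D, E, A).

{(3, x, t)}

Joining T and S on E yields {(c, 27, 37, x, p), (c, 27, 37, x, q), (c, 27, 37, x, s), (c, 27, 37, x, u), (c, 27, 37, x, x), (q, 12, 20, x, p), (q, 12, 20, x, q), (q, 12, 20, x, s), (q, 12, 20, x, u), (q, 12, 20, x, x), (q, 39, 33, x, p), (q, 39, 33, x, q), (q, 39, 33, x, s), (q, 39, 33, x, u), (q, 39, 33, x, x), (t, 3, 39, x, p), (t, 3, 39, x, q), (t, 3, 39, x, s), (t, 3, 39, x, u), (t, 3, 39, x, x), (w, 17, 18, x, p), (w, 17, 18, x, q), (w, 17, 18, x, s), (w, 17, 18, x, u), (w, 17, 18, x, x)}.
Joining (T ⋈ S) and U on D yields {(q, 39, 33, x, p, 19, 38), (q, 39, 33, x, p, 8, 6), (q, 39, 33, x, p, 9, 36), (q, 39, 33, x, q, 19, 38), (q, 39, 33, x, q, 8, 6), (q, 39, 33, x, q, 9, 36), (q, 39, 33, x, s, 19, 38), (q, 39, 33, x, s, 8, 6), (q, 39, 33, x, s, 9, 36), (q, 39, 33, x, u, 19, 38), (q, 39, 33, x, u, 8, 6), (q, 39, 33, x, u, 9, 36), (q, 39, 33, x, x, 19, 38), (q, 39, 33, x, x, 8, 6), (q, 39, 33, x, x, 9, 36), (t, 3, 39, x, p, 28, 10), (t, 3, 39, x, p, 7, 13), (t, 3, 39, x, q, 28, 10), (t, 3, 39, x, q, 7, 13), (t, 3, 39, x, s, 28, 10), (t, 3, 39, x, s, 7, 13), (t, 3, 39, x, u, 28, 10), (t, 3, 39, x, u, 7, 13), (t, 3, 39, x, x, 28, 10), (t, 3, 39, x, x, 7, 13), (w, 17, 18, x, p, 5, 3), (w, 17, 18, x, q, 5, 3), (w, 17, 18, x, s, 5, 3), (w, 17, 18, x, u, 5, 3), (w, 17, 18, x, x, 5, 3)}.
Apply σ_{D ≠ 39}; surviving tuples: {(t, 3, 39, x, p, 28, 10), (t, 3, 39, x, p, 7, 13), (t, 3, 39, x, q, 28, 10), (t, 3, 39, x, q, 7, 13), (t, 3, 39, x, s, 28, 10), (t, 3, 39, x, s, 7, 13), (t, 3, 39, x, u, 28, 10), (t, 3, 39, x, u, 7, 13), (t, 3, 39, x, x, 28, 10), (t, 3, 39, x, x, 7, 13), (w, 17, 18, x, p, 5, 3), (w, 17, 18, x, q, 5, 3), (w, 17, 18, x, s, 5, 3), (w, 17, 18, x, u, 5, 3), (w, 17, 18, x, x, 5, 3)}
Apply σ_{G > 18}; surviving tuples: {(t, 3, 39, x, p, 28, 10), (t, 3, 39, x, p, 7, 13), (t, 3, 39, x, q, 28, 10), (t, 3, 39, x, q, 7, 13), (t, 3, 39, x, s, 28, 10), (t, 3, 39, x, s, 7, 13), (t, 3, 39, x, u, 28, 10), (t, 3, 39, x, u, 7, 13), (t, 3, 39, x, x, 28, 10), (t, 3, 39, x, x, 7, 13)}
π_{D, E, A} gives {(3, x, t)} (9 duplicate(s) eliminated).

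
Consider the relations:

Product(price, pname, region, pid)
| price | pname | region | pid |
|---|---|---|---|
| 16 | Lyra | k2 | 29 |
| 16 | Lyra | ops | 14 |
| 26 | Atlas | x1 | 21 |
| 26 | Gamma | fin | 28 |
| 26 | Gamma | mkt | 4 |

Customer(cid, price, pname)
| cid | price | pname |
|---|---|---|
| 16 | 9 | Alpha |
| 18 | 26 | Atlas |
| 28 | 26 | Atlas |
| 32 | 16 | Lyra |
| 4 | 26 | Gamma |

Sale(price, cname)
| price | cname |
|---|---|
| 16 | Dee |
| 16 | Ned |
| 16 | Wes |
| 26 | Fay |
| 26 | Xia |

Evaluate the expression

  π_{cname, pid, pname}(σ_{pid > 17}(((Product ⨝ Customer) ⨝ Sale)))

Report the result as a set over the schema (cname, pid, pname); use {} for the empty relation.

Natural join on price, pname: {(16, Lyra, k2, 29, 32), (16, Lyra, ops, 14, 32), (26, Atlas, x1, 21, 18), (26, Atlas, x1, 21, 28), (26, Gamma, fin, 28, 4), (26, Gamma, mkt, 4, 4)}
Natural join on price: {(16, Lyra, k2, 29, 32, Dee), (16, Lyra, k2, 29, 32, Ned), (16, Lyra, k2, 29, 32, Wes), (16, Lyra, ops, 14, 32, Dee), (16, Lyra, ops, 14, 32, Ned), (16, Lyra, ops, 14, 32, Wes), (26, Atlas, x1, 21, 18, Fay), (26, Atlas, x1, 21, 18, Xia), (26, Atlas, x1, 21, 28, Fay), (26, Atlas, x1, 21, 28, Xia), (26, Gamma, fin, 28, 4, Fay), (26, Gamma, fin, 28, 4, Xia), (26, Gamma, mkt, 4, 4, Fay), (26, Gamma, mkt, 4, 4, Xia)}
σ[pid > 17]: keep tuples satisfying pid > 17 → {(16, Lyra, k2, 29, 32, Dee), (16, Lyra, k2, 29, 32, Ned), (16, Lyra, k2, 29, 32, Wes), (26, Atlas, x1, 21, 18, Fay), (26, Atlas, x1, 21, 18, Xia), (26, Atlas, x1, 21, 28, Fay), (26, Atlas, x1, 21, 28, Xia), (26, Gamma, fin, 28, 4, Fay), (26, Gamma, fin, 28, 4, Xia)}
π[cname, pid, pname]: project onto (cname, pid, pname) (2 duplicate(s) eliminated) → {(Dee, 29, Lyra), (Fay, 21, Atlas), (Fay, 28, Gamma), (Ned, 29, Lyra), (Wes, 29, Lyra), (Xia, 21, Atlas), (Xia, 28, Gamma)}

{(Dee, 29, Lyra), (Fay, 21, Atlas), (Fay, 28, Gamma), (Ned, 29, Lyra), (Wes, 29, Lyra), (Xia, 21, Atlas), (Xia, 28, Gamma)}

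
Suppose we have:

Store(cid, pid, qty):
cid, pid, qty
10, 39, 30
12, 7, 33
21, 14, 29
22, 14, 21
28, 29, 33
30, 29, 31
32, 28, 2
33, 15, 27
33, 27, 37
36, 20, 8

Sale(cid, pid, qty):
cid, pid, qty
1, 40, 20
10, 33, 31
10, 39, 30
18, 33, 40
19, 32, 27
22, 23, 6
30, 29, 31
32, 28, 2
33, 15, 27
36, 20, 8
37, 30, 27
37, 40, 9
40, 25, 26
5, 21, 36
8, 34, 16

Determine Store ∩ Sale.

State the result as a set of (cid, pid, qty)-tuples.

{(10, 39, 30), (30, 29, 31), (32, 28, 2), (33, 15, 27), (36, 20, 8)}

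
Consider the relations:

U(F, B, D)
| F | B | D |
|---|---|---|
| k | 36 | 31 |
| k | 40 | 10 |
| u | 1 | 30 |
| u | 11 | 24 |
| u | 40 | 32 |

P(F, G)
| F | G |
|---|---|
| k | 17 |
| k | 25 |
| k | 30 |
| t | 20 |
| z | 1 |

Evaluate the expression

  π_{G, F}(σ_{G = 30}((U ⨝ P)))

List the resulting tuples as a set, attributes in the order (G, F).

{(30, k)}

Joining U and P on F yields {(k, 36, 31, 17), (k, 36, 31, 25), (k, 36, 31, 30), (k, 40, 10, 17), (k, 40, 10, 25), (k, 40, 10, 30)}.
σ[G = 30]: keep tuples satisfying G = 30 → {(k, 36, 31, 30), (k, 40, 10, 30)}
π_{G, F} gives {(30, k)} (1 duplicate(s) eliminated).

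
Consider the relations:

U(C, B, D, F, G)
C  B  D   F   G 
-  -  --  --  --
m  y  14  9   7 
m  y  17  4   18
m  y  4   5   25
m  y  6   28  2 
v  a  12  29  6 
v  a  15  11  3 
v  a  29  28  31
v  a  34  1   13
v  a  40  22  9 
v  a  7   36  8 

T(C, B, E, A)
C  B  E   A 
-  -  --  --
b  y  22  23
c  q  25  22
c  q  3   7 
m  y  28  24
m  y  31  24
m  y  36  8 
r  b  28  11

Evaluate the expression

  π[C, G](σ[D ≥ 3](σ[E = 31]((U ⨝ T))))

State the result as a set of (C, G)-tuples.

Natural join on C, B: {(m, y, 14, 9, 7, 28, 24), (m, y, 14, 9, 7, 31, 24), (m, y, 14, 9, 7, 36, 8), (m, y, 17, 4, 18, 28, 24), (m, y, 17, 4, 18, 31, 24), (m, y, 17, 4, 18, 36, 8), (m, y, 4, 5, 25, 28, 24), (m, y, 4, 5, 25, 31, 24), (m, y, 4, 5, 25, 36, 8), (m, y, 6, 28, 2, 28, 24), (m, y, 6, 28, 2, 31, 24), (m, y, 6, 28, 2, 36, 8)}
Filtering on E = 31 leaves {(m, y, 14, 9, 7, 31, 24), (m, y, 17, 4, 18, 31, 24), (m, y, 4, 5, 25, 31, 24), (m, y, 6, 28, 2, 31, 24)}.
Filtering on D ≥ 3 leaves {(m, y, 14, 9, 7, 31, 24), (m, y, 17, 4, 18, 31, 24), (m, y, 4, 5, 25, 31, 24), (m, y, 6, 28, 2, 31, 24)}.
Projecting to C, G: {(m, 18), (m, 2), (m, 25), (m, 7)}

{(m, 18), (m, 2), (m, 25), (m, 7)}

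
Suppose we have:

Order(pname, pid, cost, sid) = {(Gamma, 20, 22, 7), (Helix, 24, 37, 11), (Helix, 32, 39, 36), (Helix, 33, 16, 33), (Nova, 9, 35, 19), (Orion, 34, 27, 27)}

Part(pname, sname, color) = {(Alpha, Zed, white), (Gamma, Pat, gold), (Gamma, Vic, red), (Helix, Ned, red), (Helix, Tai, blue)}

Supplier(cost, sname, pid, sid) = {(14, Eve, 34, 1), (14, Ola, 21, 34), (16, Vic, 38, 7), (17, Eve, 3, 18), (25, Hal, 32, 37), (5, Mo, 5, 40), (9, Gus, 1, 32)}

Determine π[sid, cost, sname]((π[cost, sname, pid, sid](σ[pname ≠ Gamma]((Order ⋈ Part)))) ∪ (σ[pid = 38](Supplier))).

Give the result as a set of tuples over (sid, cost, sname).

{(11, 37, Ned), (11, 37, Tai), (33, 16, Ned), (33, 16, Tai), (36, 39, Ned), (36, 39, Tai), (7, 16, Vic)}

Joining Order and Part on pname yields {(Gamma, 20, 22, 7, Pat, gold), (Gamma, 20, 22, 7, Vic, red), (Helix, 24, 37, 11, Ned, red), (Helix, 24, 37, 11, Tai, blue), (Helix, 32, 39, 36, Ned, red), (Helix, 32, 39, 36, Tai, blue), (Helix, 33, 16, 33, Ned, red), (Helix, 33, 16, 33, Tai, blue)}.
σ[pname ≠ Gamma]: keep tuples satisfying pname ≠ Gamma → {(Helix, 24, 37, 11, Ned, red), (Helix, 24, 37, 11, Tai, blue), (Helix, 32, 39, 36, Ned, red), (Helix, 32, 39, 36, Tai, blue), (Helix, 33, 16, 33, Ned, red), (Helix, 33, 16, 33, Tai, blue)}
Keep only column(s) cost, sname, pid, sid: {(16, Ned, 33, 33), (16, Tai, 33, 33), (37, Ned, 24, 11), (37, Tai, 24, 11), (39, Ned, 32, 36), (39, Tai, 32, 36)}
σ[pid = 38]: keep tuples satisfying pid = 38 → {(16, Vic, 38, 7)}
Taking the union: {(16, Ned, 33, 33), (16, Tai, 33, 33), (16, Vic, 38, 7), (37, Ned, 24, 11), (37, Tai, 24, 11), (39, Ned, 32, 36), (39, Tai, 32, 36)}
Keep only column(s) sid, cost, sname: {(11, 37, Ned), (11, 37, Tai), (33, 16, Ned), (33, 16, Tai), (36, 39, Ned), (36, 39, Tai), (7, 16, Vic)}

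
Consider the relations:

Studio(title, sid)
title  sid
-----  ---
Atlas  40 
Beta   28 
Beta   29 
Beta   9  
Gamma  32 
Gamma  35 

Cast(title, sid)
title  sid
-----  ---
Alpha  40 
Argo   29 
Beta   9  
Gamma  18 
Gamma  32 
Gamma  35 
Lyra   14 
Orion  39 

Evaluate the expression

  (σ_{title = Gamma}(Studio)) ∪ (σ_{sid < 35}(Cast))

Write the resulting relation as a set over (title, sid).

Filtering on title = Gamma leaves {(Gamma, 32), (Gamma, 35)}.
Filtering on sid < 35 leaves {(Argo, 29), (Beta, 9), (Gamma, 18), (Gamma, 32), (Lyra, 14)}.
Union: {(Gamma, 32), (Gamma, 35)} with {(Argo, 29), (Beta, 9), (Gamma, 18), (Gamma, 32), (Lyra, 14)} → {(Argo, 29), (Beta, 9), (Gamma, 18), (Gamma, 32), (Gamma, 35), (Lyra, 14)}

{(Argo, 29), (Beta, 9), (Gamma, 18), (Gamma, 32), (Gamma, 35), (Lyra, 14)}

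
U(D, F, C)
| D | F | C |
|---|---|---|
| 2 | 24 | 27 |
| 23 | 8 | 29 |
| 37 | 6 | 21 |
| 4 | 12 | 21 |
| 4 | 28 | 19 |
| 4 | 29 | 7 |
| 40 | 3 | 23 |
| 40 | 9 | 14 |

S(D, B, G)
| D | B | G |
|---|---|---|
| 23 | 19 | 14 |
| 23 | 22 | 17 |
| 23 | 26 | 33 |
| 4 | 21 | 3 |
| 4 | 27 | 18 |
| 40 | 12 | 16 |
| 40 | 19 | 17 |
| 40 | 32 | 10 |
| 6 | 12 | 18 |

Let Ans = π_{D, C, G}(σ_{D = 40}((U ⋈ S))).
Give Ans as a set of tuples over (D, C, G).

Joining U and S on D yields {(23, 8, 29, 19, 14), (23, 8, 29, 22, 17), (23, 8, 29, 26, 33), (4, 12, 21, 21, 3), (4, 12, 21, 27, 18), (4, 28, 19, 21, 3), (4, 28, 19, 27, 18), (4, 29, 7, 21, 3), (4, 29, 7, 27, 18), (40, 3, 23, 12, 16), (40, 3, 23, 19, 17), (40, 3, 23, 32, 10), (40, 9, 14, 12, 16), (40, 9, 14, 19, 17), (40, 9, 14, 32, 10)}.
Selection D = 40: {(40, 3, 23, 12, 16), (40, 3, 23, 19, 17), (40, 3, 23, 32, 10), (40, 9, 14, 12, 16), (40, 9, 14, 19, 17), (40, 9, 14, 32, 10)}
π_{D, C, G} gives {(40, 14, 10), (40, 14, 16), (40, 14, 17), (40, 23, 10), (40, 23, 16), (40, 23, 17)}.

{(40, 14, 10), (40, 14, 16), (40, 14, 17), (40, 23, 10), (40, 23, 16), (40, 23, 17)}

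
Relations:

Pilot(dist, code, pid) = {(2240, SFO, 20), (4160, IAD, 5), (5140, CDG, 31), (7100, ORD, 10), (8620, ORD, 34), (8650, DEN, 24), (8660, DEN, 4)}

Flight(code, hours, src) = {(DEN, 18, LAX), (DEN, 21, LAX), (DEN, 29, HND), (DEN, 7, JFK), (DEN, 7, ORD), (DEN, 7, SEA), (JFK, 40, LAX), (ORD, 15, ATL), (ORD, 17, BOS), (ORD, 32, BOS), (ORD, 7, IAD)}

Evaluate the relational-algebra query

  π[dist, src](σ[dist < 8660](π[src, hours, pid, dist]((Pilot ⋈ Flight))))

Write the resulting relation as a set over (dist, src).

Natural join on code: {(7100, ORD, 10, 15, ATL), (7100, ORD, 10, 17, BOS), (7100, ORD, 10, 32, BOS), (7100, ORD, 10, 7, IAD), (8620, ORD, 34, 15, ATL), (8620, ORD, 34, 17, BOS), (8620, ORD, 34, 32, BOS), (8620, ORD, 34, 7, IAD), (8650, DEN, 24, 18, LAX), (8650, DEN, 24, 21, LAX), (8650, DEN, 24, 29, HND), (8650, DEN, 24, 7, JFK), (8650, DEN, 24, 7, ORD), (8650, DEN, 24, 7, SEA), (8660, DEN, 4, 18, LAX), (8660, DEN, 4, 21, LAX), (8660, DEN, 4, 29, HND), (8660, DEN, 4, 7, JFK), (8660, DEN, 4, 7, ORD), (8660, DEN, 4, 7, SEA)}
π[src, hours, pid, dist]: project onto (src, hours, pid, dist) → {(ATL, 15, 10, 7100), (ATL, 15, 34, 8620), (BOS, 17, 10, 7100), (BOS, 17, 34, 8620), (BOS, 32, 10, 7100), (BOS, 32, 34, 8620), (HND, 29, 24, 8650), (HND, 29, 4, 8660), (IAD, 7, 10, 7100), (IAD, 7, 34, 8620), (JFK, 7, 24, 8650), (JFK, 7, 4, 8660), (LAX, 18, 24, 8650), (LAX, 18, 4, 8660), (LAX, 21, 24, 8650), (LAX, 21, 4, 8660), (ORD, 7, 24, 8650), (ORD, 7, 4, 8660), (SEA, 7, 24, 8650), (SEA, 7, 4, 8660)}
Filtering on dist < 8660 leaves {(ATL, 15, 10, 7100), (ATL, 15, 34, 8620), (BOS, 17, 10, 7100), (BOS, 17, 34, 8620), (BOS, 32, 10, 7100), (BOS, 32, 34, 8620), (HND, 29, 24, 8650), (IAD, 7, 10, 7100), (IAD, 7, 34, 8620), (JFK, 7, 24, 8650), (LAX, 18, 24, 8650), (LAX, 21, 24, 8650), (ORD, 7, 24, 8650), (SEA, 7, 24, 8650)}.
π[dist, src]: project onto (dist, src) (3 duplicate(s) eliminated) → {(7100, ATL), (7100, BOS), (7100, IAD), (8620, ATL), (8620, BOS), (8620, IAD), (8650, HND), (8650, JFK), (8650, LAX), (8650, ORD), (8650, SEA)}

{(7100, ATL), (7100, BOS), (7100, IAD), (8620, ATL), (8620, BOS), (8620, IAD), (8650, HND), (8650, JFK), (8650, LAX), (8650, ORD), (8650, SEA)}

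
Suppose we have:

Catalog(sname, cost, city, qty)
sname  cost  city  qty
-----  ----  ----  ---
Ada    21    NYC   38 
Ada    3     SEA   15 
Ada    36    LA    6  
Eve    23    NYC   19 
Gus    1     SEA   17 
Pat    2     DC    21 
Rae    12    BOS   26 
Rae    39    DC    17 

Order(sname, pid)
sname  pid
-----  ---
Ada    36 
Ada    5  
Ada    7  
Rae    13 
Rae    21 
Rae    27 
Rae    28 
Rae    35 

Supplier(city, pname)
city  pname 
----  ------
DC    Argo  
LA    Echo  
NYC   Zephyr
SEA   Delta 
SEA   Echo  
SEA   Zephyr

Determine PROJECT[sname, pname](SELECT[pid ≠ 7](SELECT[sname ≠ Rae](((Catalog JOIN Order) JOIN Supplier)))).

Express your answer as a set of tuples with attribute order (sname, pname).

Catalog ⋈ Order (natural join on sname): {(Ada, 21, NYC, 38, 36), (Ada, 21, NYC, 38, 5), (Ada, 21, NYC, 38, 7), (Ada, 3, SEA, 15, 36), (Ada, 3, SEA, 15, 5), (Ada, 3, SEA, 15, 7), (Ada, 36, LA, 6, 36), (Ada, 36, LA, 6, 5), (Ada, 36, LA, 6, 7), (Rae, 12, BOS, 26, 13), (Rae, 12, BOS, 26, 21), (Rae, 12, BOS, 26, 27), (Rae, 12, BOS, 26, 28), (Rae, 12, BOS, 26, 35), (Rae, 39, DC, 17, 13), (Rae, 39, DC, 17, 21), (Rae, 39, DC, 17, 27), (Rae, 39, DC, 17, 28), (Rae, 39, DC, 17, 35)}
(Catalog JOIN Order) ⋈ Supplier (natural join on city): {(Ada, 21, NYC, 38, 36, Zephyr), (Ada, 21, NYC, 38, 5, Zephyr), (Ada, 21, NYC, 38, 7, Zephyr), (Ada, 3, SEA, 15, 36, Delta), (Ada, 3, SEA, 15, 36, Echo), (Ada, 3, SEA, 15, 36, Zephyr), (Ada, 3, SEA, 15, 5, Delta), (Ada, 3, SEA, 15, 5, Echo), (Ada, 3, SEA, 15, 5, Zephyr), (Ada, 3, SEA, 15, 7, Delta), (Ada, 3, SEA, 15, 7, Echo), (Ada, 3, SEA, 15, 7, Zephyr), (Ada, 36, LA, 6, 36, Echo), (Ada, 36, LA, 6, 5, Echo), (Ada, 36, LA, 6, 7, Echo), (Rae, 39, DC, 17, 13, Argo), (Rae, 39, DC, 17, 21, Argo), (Rae, 39, DC, 17, 27, Argo), (Rae, 39, DC, 17, 28, Argo), (Rae, 39, DC, 17, 35, Argo)}
Apply σ_{sname ≠ Rae}; surviving tuples: {(Ada, 21, NYC, 38, 36, Zephyr), (Ada, 21, NYC, 38, 5, Zephyr), (Ada, 21, NYC, 38, 7, Zephyr), (Ada, 3, SEA, 15, 36, Delta), (Ada, 3, SEA, 15, 36, Echo), (Ada, 3, SEA, 15, 36, Zephyr), (Ada, 3, SEA, 15, 5, Delta), (Ada, 3, SEA, 15, 5, Echo), (Ada, 3, SEA, 15, 5, Zephyr), (Ada, 3, SEA, 15, 7, Delta), (Ada, 3, SEA, 15, 7, Echo), (Ada, 3, SEA, 15, 7, Zephyr), (Ada, 36, LA, 6, 36, Echo), (Ada, 36, LA, 6, 5, Echo), (Ada, 36, LA, 6, 7, Echo)}
Apply σ_{pid ≠ 7}; surviving tuples: {(Ada, 21, NYC, 38, 36, Zephyr), (Ada, 21, NYC, 38, 5, Zephyr), (Ada, 3, SEA, 15, 36, Delta), (Ada, 3, SEA, 15, 36, Echo), (Ada, 3, SEA, 15, 36, Zephyr), (Ada, 3, SEA, 15, 5, Delta), (Ada, 3, SEA, 15, 5, Echo), (Ada, 3, SEA, 15, 5, Zephyr), (Ada, 36, LA, 6, 36, Echo), (Ada, 36, LA, 6, 5, Echo)}
π[sname, pname]: project onto (sname, pname) (7 duplicate(s) eliminated) → {(Ada, Delta), (Ada, Echo), (Ada, Zephyr)}

{(Ada, Delta), (Ada, Echo), (Ada, Zephyr)}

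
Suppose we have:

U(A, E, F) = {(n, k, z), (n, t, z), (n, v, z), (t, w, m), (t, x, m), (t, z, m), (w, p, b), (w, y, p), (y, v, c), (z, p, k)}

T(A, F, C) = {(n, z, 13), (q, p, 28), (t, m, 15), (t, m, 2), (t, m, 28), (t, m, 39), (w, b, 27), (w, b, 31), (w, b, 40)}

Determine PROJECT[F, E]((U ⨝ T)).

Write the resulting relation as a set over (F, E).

{(b, p), (m, w), (m, x), (m, z), (z, k), (z, t), (z, v)}

U ⋈ T (natural join on A, F): {(n, k, z, 13), (n, t, z, 13), (n, v, z, 13), (t, w, m, 15), (t, w, m, 2), (t, w, m, 28), (t, w, m, 39), (t, x, m, 15), (t, x, m, 2), (t, x, m, 28), (t, x, m, 39), (t, z, m, 15), (t, z, m, 2), (t, z, m, 28), (t, z, m, 39), (w, p, b, 27), (w, p, b, 31), (w, p, b, 40)}
π[F, E]: project onto (F, E) (11 duplicate(s) eliminated) → {(b, p), (m, w), (m, x), (m, z), (z, k), (z, t), (z, v)}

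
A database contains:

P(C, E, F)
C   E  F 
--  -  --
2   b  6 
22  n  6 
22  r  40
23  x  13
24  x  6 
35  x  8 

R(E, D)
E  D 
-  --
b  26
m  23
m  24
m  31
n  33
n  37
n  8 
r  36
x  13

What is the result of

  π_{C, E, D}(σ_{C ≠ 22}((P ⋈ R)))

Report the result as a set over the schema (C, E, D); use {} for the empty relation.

Joining P and R on E yields {(2, b, 6, 26), (22, n, 6, 33), (22, n, 6, 37), (22, n, 6, 8), (22, r, 40, 36), (23, x, 13, 13), (24, x, 6, 13), (35, x, 8, 13)}.
Apply σ_{C ≠ 22}; surviving tuples: {(2, b, 6, 26), (23, x, 13, 13), (24, x, 6, 13), (35, x, 8, 13)}
π_{C, E, D} gives {(2, b, 26), (23, x, 13), (24, x, 13), (35, x, 13)}.

{(2, b, 26), (23, x, 13), (24, x, 13), (35, x, 13)}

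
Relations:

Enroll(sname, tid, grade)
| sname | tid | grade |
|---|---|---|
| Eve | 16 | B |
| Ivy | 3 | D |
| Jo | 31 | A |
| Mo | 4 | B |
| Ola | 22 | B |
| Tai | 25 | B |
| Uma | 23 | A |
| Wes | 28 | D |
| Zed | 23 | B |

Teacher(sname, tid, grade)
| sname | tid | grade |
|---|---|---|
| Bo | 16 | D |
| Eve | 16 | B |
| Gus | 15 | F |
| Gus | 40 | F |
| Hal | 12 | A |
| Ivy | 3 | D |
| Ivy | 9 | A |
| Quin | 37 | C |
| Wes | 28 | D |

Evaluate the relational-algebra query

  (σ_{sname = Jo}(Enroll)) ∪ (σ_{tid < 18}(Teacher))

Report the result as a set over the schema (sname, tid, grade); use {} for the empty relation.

Selection sname = Jo: {(Jo, 31, A)}
Selection tid < 18: {(Bo, 16, D), (Eve, 16, B), (Gus, 15, F), (Hal, 12, A), (Ivy, 3, D), (Ivy, 9, A)}
Taking the union: {(Bo, 16, D), (Eve, 16, B), (Gus, 15, F), (Hal, 12, A), (Ivy, 3, D), (Ivy, 9, A), (Jo, 31, A)}

{(Bo, 16, D), (Eve, 16, B), (Gus, 15, F), (Hal, 12, A), (Ivy, 3, D), (Ivy, 9, A), (Jo, 31, A)}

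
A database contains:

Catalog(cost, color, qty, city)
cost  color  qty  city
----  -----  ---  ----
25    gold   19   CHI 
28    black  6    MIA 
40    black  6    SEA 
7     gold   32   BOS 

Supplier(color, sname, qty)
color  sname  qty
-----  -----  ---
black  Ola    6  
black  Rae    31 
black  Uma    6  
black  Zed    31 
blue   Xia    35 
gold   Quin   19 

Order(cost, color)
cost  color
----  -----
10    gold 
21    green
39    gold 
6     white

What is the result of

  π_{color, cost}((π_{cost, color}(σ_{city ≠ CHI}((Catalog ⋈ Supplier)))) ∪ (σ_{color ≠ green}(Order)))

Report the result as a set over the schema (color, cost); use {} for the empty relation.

{(black, 28), (black, 40), (gold, 10), (gold, 39), (white, 6)}

Joining Catalog and Supplier on color, qty yields {(25, gold, 19, CHI, Quin), (28, black, 6, MIA, Ola), (28, black, 6, MIA, Uma), (40, black, 6, SEA, Ola), (40, black, 6, SEA, Uma)}.
σ[city ≠ CHI]: keep tuples satisfying city ≠ CHI → {(28, black, 6, MIA, Ola), (28, black, 6, MIA, Uma), (40, black, 6, SEA, Ola), (40, black, 6, SEA, Uma)}
Keep only column(s) cost, color (2 duplicate(s) eliminated): {(28, black), (40, black)}
σ[color ≠ green]: keep tuples satisfying color ≠ green → {(10, gold), (39, gold), (6, white)}
Set union of the two operands is {(10, gold), (28, black), (39, gold), (40, black), (6, white)}.
Keep only column(s) color, cost: {(black, 28), (black, 40), (gold, 10), (gold, 39), (white, 6)}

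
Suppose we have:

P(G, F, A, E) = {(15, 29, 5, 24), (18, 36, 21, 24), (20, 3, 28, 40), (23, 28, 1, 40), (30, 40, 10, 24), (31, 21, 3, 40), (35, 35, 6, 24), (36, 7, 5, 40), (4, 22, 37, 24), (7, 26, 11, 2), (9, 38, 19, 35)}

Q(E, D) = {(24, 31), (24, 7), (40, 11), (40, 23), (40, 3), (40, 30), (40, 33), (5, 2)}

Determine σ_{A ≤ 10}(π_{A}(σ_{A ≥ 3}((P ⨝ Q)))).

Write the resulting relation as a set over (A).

{10, 3, 5, 6}

Joining P and Q on E yields {(15, 29, 5, 24, 31), (15, 29, 5, 24, 7), (18, 36, 21, 24, 31), (18, 36, 21, 24, 7), (20, 3, 28, 40, 11), (20, 3, 28, 40, 23), (20, 3, 28, 40, 3), (20, 3, 28, 40, 30), (20, 3, 28, 40, 33), (23, 28, 1, 40, 11), (23, 28, 1, 40, 23), (23, 28, 1, 40, 3), (23, 28, 1, 40, 30), (23, 28, 1, 40, 33), (30, 40, 10, 24, 31), (30, 40, 10, 24, 7), (31, 21, 3, 40, 11), (31, 21, 3, 40, 23), (31, 21, 3, 40, 3), (31, 21, 3, 40, 30), (31, 21, 3, 40, 33), (35, 35, 6, 24, 31), (35, 35, 6, 24, 7), (36, 7, 5, 40, 11), (36, 7, 5, 40, 23), (36, 7, 5, 40, 3), (36, 7, 5, 40, 30), (36, 7, 5, 40, 33), (4, 22, 37, 24, 31), (4, 22, 37, 24, 7)}.
σ[A ≥ 3]: keep tuples satisfying A ≥ 3 → {(15, 29, 5, 24, 31), (15, 29, 5, 24, 7), (18, 36, 21, 24, 31), (18, 36, 21, 24, 7), (20, 3, 28, 40, 11), (20, 3, 28, 40, 23), (20, 3, 28, 40, 3), (20, 3, 28, 40, 30), (20, 3, 28, 40, 33), (30, 40, 10, 24, 31), (30, 40, 10, 24, 7), (31, 21, 3, 40, 11), (31, 21, 3, 40, 23), (31, 21, 3, 40, 3), (31, 21, 3, 40, 30), (31, 21, 3, 40, 33), (35, 35, 6, 24, 31), (35, 35, 6, 24, 7), (36, 7, 5, 40, 11), (36, 7, 5, 40, 23), (36, 7, 5, 40, 3), (36, 7, 5, 40, 30), (36, 7, 5, 40, 33), (4, 22, 37, 24, 31), (4, 22, 37, 24, 7)}
Projecting to A (18 duplicate(s) eliminated): {10, 21, 28, 3, 37, 5, 6}
σ[A ≤ 10]: keep tuples satisfying A ≤ 10 → {10, 3, 5, 6}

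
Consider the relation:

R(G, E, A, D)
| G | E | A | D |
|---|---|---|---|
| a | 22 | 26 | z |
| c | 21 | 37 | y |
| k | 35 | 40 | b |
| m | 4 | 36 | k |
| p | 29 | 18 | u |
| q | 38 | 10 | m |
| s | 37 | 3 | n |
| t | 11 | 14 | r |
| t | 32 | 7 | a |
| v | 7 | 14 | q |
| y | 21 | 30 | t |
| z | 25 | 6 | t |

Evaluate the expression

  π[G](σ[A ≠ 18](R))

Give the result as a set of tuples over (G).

{a, c, k, m, q, s, t, v, y, z}

σ[A ≠ 18]: keep tuples satisfying A ≠ 18 → {(a, 22, 26, z), (c, 21, 37, y), (k, 35, 40, b), (m, 4, 36, k), (q, 38, 10, m), (s, 37, 3, n), (t, 11, 14, r), (t, 32, 7, a), (v, 7, 14, q), (y, 21, 30, t), (z, 25, 6, t)}
π[G]: project onto (G) (1 duplicate(s) eliminated) → {a, c, k, m, q, s, t, v, y, z}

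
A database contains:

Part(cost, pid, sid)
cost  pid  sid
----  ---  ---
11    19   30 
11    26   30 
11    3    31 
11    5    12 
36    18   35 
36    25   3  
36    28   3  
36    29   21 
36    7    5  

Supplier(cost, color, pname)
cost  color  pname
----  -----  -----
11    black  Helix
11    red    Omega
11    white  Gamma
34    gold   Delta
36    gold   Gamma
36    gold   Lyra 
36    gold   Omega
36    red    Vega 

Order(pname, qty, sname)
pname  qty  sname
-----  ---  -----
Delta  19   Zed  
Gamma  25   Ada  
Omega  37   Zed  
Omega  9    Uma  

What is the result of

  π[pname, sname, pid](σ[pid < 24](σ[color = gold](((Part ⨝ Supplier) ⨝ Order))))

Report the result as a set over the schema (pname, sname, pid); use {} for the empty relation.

Joining Part and Supplier on cost yields {(11, 19, 30, black, Helix), (11, 19, 30, red, Omega), (11, 19, 30, white, Gamma), (11, 26, 30, black, Helix), (11, 26, 30, red, Omega), (11, 26, 30, white, Gamma), (11, 3, 31, black, Helix), (11, 3, 31, red, Omega), (11, 3, 31, white, Gamma), (11, 5, 12, black, Helix), (11, 5, 12, red, Omega), (11, 5, 12, white, Gamma), (36, 18, 35, gold, Gamma), (36, 18, 35, gold, Lyra), (36, 18, 35, gold, Omega), (36, 18, 35, red, Vega), (36, 25, 3, gold, Gamma), (36, 25, 3, gold, Lyra), (36, 25, 3, gold, Omega), (36, 25, 3, red, Vega), (36, 28, 3, gold, Gamma), (36, 28, 3, gold, Lyra), (36, 28, 3, gold, Omega), (36, 28, 3, red, Vega), (36, 29, 21, gold, Gamma), (36, 29, 21, gold, Lyra), (36, 29, 21, gold, Omega), (36, 29, 21, red, Vega), (36, 7, 5, gold, Gamma), (36, 7, 5, gold, Lyra), (36, 7, 5, gold, Omega), (36, 7, 5, red, Vega)}.
Joining (Part ⨝ Supplier) and Order on pname yields {(11, 19, 30, red, Omega, 37, Zed), (11, 19, 30, red, Omega, 9, Uma), (11, 19, 30, white, Gamma, 25, Ada), (11, 26, 30, red, Omega, 37, Zed), (11, 26, 30, red, Omega, 9, Uma), (11, 26, 30, white, Gamma, 25, Ada), (11, 3, 31, red, Omega, 37, Zed), (11, 3, 31, red, Omega, 9, Uma), (11, 3, 31, white, Gamma, 25, Ada), (11, 5, 12, red, Omega, 37, Zed), (11, 5, 12, red, Omega, 9, Uma), (11, 5, 12, white, Gamma, 25, Ada), (36, 18, 35, gold, Gamma, 25, Ada), (36, 18, 35, gold, Omega, 37, Zed), (36, 18, 35, gold, Omega, 9, Uma), (36, 25, 3, gold, Gamma, 25, Ada), (36, 25, 3, gold, Omega, 37, Zed), (36, 25, 3, gold, Omega, 9, Uma), (36, 28, 3, gold, Gamma, 25, Ada), (36, 28, 3, gold, Omega, 37, Zed), (36, 28, 3, gold, Omega, 9, Uma), (36, 29, 21, gold, Gamma, 25, Ada), (36, 29, 21, gold, Omega, 37, Zed), (36, 29, 21, gold, Omega, 9, Uma), (36, 7, 5, gold, Gamma, 25, Ada), (36, 7, 5, gold, Omega, 37, Zed), (36, 7, 5, gold, Omega, 9, Uma)}.
Selection color = gold: {(36, 18, 35, gold, Gamma, 25, Ada), (36, 18, 35, gold, Omega, 37, Zed), (36, 18, 35, gold, Omega, 9, Uma), (36, 25, 3, gold, Gamma, 25, Ada), (36, 25, 3, gold, Omega, 37, Zed), (36, 25, 3, gold, Omega, 9, Uma), (36, 28, 3, gold, Gamma, 25, Ada), (36, 28, 3, gold, Omega, 37, Zed), (36, 28, 3, gold, Omega, 9, Uma), (36, 29, 21, gold, Gamma, 25, Ada), (36, 29, 21, gold, Omega, 37, Zed), (36, 29, 21, gold, Omega, 9, Uma), (36, 7, 5, gold, Gamma, 25, Ada), (36, 7, 5, gold, Omega, 37, Zed), (36, 7, 5, gold, Omega, 9, Uma)}
Selection pid < 24: {(36, 18, 35, gold, Gamma, 25, Ada), (36, 18, 35, gold, Omega, 37, Zed), (36, 18, 35, gold, Omega, 9, Uma), (36, 7, 5, gold, Gamma, 25, Ada), (36, 7, 5, gold, Omega, 37, Zed), (36, 7, 5, gold, Omega, 9, Uma)}
π_{pname, sname, pid} gives {(Gamma, Ada, 18), (Gamma, Ada, 7), (Omega, Uma, 18), (Omega, Uma, 7), (Omega, Zed, 18), (Omega, Zed, 7)}.

{(Gamma, Ada, 18), (Gamma, Ada, 7), (Omega, Uma, 18), (Omega, Uma, 7), (Omega, Zed, 18), (Omega, Zed, 7)}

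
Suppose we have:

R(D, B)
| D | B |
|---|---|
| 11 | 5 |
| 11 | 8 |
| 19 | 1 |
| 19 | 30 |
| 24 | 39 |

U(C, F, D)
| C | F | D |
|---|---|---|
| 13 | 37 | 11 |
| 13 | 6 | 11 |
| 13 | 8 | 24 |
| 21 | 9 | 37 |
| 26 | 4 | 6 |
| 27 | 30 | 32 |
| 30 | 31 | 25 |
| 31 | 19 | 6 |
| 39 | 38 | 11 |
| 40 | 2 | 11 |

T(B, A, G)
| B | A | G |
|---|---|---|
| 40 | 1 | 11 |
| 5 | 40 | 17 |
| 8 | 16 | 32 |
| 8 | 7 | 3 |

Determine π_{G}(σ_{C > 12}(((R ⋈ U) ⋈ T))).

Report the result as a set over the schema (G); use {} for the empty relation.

{17, 3, 32}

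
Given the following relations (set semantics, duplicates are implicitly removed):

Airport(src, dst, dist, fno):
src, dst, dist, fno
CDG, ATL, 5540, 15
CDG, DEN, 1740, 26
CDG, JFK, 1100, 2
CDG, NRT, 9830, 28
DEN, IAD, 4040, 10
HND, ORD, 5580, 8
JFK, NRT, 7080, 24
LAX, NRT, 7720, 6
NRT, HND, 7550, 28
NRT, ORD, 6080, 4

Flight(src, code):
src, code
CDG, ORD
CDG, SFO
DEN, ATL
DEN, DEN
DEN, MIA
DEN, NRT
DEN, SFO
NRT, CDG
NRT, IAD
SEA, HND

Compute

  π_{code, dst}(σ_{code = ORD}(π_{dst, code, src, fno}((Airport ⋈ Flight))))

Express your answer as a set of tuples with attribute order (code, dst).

{(ORD, ATL), (ORD, DEN), (ORD, JFK), (ORD, NRT)}

Natural join on src: {(CDG, ATL, 5540, 15, ORD), (CDG, ATL, 5540, 15, SFO), (CDG, DEN, 1740, 26, ORD), (CDG, DEN, 1740, 26, SFO), (CDG, JFK, 1100, 2, ORD), (CDG, JFK, 1100, 2, SFO), (CDG, NRT, 9830, 28, ORD), (CDG, NRT, 9830, 28, SFO), (DEN, IAD, 4040, 10, ATL), (DEN, IAD, 4040, 10, DEN), (DEN, IAD, 4040, 10, MIA), (DEN, IAD, 4040, 10, NRT), (DEN, IAD, 4040, 10, SFO), (NRT, HND, 7550, 28, CDG), (NRT, HND, 7550, 28, IAD), (NRT, ORD, 6080, 4, CDG), (NRT, ORD, 6080, 4, IAD)}
π[dst, code, src, fno]: project onto (dst, code, src, fno) → {(ATL, ORD, CDG, 15), (ATL, SFO, CDG, 15), (DEN, ORD, CDG, 26), (DEN, SFO, CDG, 26), (HND, CDG, NRT, 28), (HND, IAD, NRT, 28), (IAD, ATL, DEN, 10), (IAD, DEN, DEN, 10), (IAD, MIA, DEN, 10), (IAD, NRT, DEN, 10), (IAD, SFO, DEN, 10), (JFK, ORD, CDG, 2), (JFK, SFO, CDG, 2), (NRT, ORD, CDG, 28), (NRT, SFO, CDG, 28), (ORD, CDG, NRT, 4), (ORD, IAD, NRT, 4)}
Apply σ_{code = ORD}; surviving tuples: {(ATL, ORD, CDG, 15), (DEN, ORD, CDG, 26), (JFK, ORD, CDG, 2), (NRT, ORD, CDG, 28)}
π[code, dst]: project onto (code, dst) → {(ORD, ATL), (ORD, DEN), (ORD, JFK), (ORD, NRT)}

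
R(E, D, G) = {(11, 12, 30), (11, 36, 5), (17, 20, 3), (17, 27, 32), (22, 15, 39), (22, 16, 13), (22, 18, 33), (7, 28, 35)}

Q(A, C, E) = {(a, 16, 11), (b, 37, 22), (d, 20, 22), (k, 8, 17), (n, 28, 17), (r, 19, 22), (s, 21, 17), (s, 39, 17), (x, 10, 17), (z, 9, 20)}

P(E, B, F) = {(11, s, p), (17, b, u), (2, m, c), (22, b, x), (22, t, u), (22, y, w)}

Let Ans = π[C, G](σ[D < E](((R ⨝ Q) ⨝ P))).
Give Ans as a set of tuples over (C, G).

{(19, 13), (19, 33), (19, 39), (20, 13), (20, 33), (20, 39), (37, 13), (37, 33), (37, 39)}

Joining R and Q on E yields {(11, 12, 30, a, 16), (11, 36, 5, a, 16), (17, 20, 3, k, 8), (17, 20, 3, n, 28), (17, 20, 3, s, 21), (17, 20, 3, s, 39), (17, 20, 3, x, 10), (17, 27, 32, k, 8), (17, 27, 32, n, 28), (17, 27, 32, s, 21), (17, 27, 32, s, 39), (17, 27, 32, x, 10), (22, 15, 39, b, 37), (22, 15, 39, d, 20), (22, 15, 39, r, 19), (22, 16, 13, b, 37), (22, 16, 13, d, 20), (22, 16, 13, r, 19), (22, 18, 33, b, 37), (22, 18, 33, d, 20), (22, 18, 33, r, 19)}.
Joining (R ⨝ Q) and P on E yields {(11, 12, 30, a, 16, s, p), (11, 36, 5, a, 16, s, p), (17, 20, 3, k, 8, b, u), (17, 20, 3, n, 28, b, u), (17, 20, 3, s, 21, b, u), (17, 20, 3, s, 39, b, u), (17, 20, 3, x, 10, b, u), (17, 27, 32, k, 8, b, u), (17, 27, 32, n, 28, b, u), (17, 27, 32, s, 21, b, u), (17, 27, 32, s, 39, b, u), (17, 27, 32, x, 10, b, u), (22, 15, 39, b, 37, b, x), (22, 15, 39, b, 37, t, u), (22, 15, 39, b, 37, y, w), (22, 15, 39, d, 20, b, x), (22, 15, 39, d, 20, t, u), (22, 15, 39, d, 20, y, w), (22, 15, 39, r, 19, b, x), (22, 15, 39, r, 19, t, u), (22, 15, 39, r, 19, y, w), (22, 16, 13, b, 37, b, x), (22, 16, 13, b, 37, t, u), (22, 16, 13, b, 37, y, w), (22, 16, 13, d, 20, b, x), (22, 16, 13, d, 20, t, u), (22, 16, 13, d, 20, y, w), (22, 16, 13, r, 19, b, x), (22, 16, 13, r, 19, t, u), (22, 16, 13, r, 19, y, w), (22, 18, 33, b, 37, b, x), (22, 18, 33, b, 37, t, u), (22, 18, 33, b, 37, y, w), (22, 18, 33, d, 20, b, x), (22, 18, 33, d, 20, t, u), (22, 18, 33, d, 20, y, w), (22, 18, 33, r, 19, b, x), (22, 18, 33, r, 19, t, u), (22, 18, 33, r, 19, y, w)}.
Filtering on D < E leaves {(22, 15, 39, b, 37, b, x), (22, 15, 39, b, 37, t, u), (22, 15, 39, b, 37, y, w), (22, 15, 39, d, 20, b, x), (22, 15, 39, d, 20, t, u), (22, 15, 39, d, 20, y, w), (22, 15, 39, r, 19, b, x), (22, 15, 39, r, 19, t, u), (22, 15, 39, r, 19, y, w), (22, 16, 13, b, 37, b, x), (22, 16, 13, b, 37, t, u), (22, 16, 13, b, 37, y, w), (22, 16, 13, d, 20, b, x), (22, 16, 13, d, 20, t, u), (22, 16, 13, d, 20, y, w), (22, 16, 13, r, 19, b, x), (22, 16, 13, r, 19, t, u), (22, 16, 13, r, 19, y, w), (22, 18, 33, b, 37, b, x), (22, 18, 33, b, 37, t, u), (22, 18, 33, b, 37, y, w), (22, 18, 33, d, 20, b, x), (22, 18, 33, d, 20, t, u), (22, 18, 33, d, 20, y, w), (22, 18, 33, r, 19, b, x), (22, 18, 33, r, 19, t, u), (22, 18, 33, r, 19, y, w)}.
π[C, G]: project onto (C, G) (18 duplicate(s) eliminated) → {(19, 13), (19, 33), (19, 39), (20, 13), (20, 33), (20, 39), (37, 13), (37, 33), (37, 39)}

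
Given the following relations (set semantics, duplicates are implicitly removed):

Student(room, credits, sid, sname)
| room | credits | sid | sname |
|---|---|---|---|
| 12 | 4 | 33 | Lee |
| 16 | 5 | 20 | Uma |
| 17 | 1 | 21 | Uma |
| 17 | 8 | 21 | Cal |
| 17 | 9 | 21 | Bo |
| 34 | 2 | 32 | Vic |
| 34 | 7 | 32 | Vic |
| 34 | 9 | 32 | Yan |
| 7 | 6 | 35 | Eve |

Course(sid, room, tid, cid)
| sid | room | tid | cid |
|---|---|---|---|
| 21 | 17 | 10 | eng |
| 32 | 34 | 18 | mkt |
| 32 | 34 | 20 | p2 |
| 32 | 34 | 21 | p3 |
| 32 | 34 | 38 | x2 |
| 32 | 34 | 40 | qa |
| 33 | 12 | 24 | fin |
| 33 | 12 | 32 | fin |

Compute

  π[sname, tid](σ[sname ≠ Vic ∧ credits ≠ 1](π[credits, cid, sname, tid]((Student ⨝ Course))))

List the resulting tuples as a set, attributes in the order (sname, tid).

Joining Student and Course on room, sid yields {(12, 4, 33, Lee, 24, fin), (12, 4, 33, Lee, 32, fin), (17, 1, 21, Uma, 10, eng), (17, 8, 21, Cal, 10, eng), (17, 9, 21, Bo, 10, eng), (34, 2, 32, Vic, 18, mkt), (34, 2, 32, Vic, 20, p2), (34, 2, 32, Vic, 21, p3), (34, 2, 32, Vic, 38, x2), (34, 2, 32, Vic, 40, qa), (34, 7, 32, Vic, 18, mkt), (34, 7, 32, Vic, 20, p2), (34, 7, 32, Vic, 21, p3), (34, 7, 32, Vic, 38, x2), (34, 7, 32, Vic, 40, qa), (34, 9, 32, Yan, 18, mkt), (34, 9, 32, Yan, 20, p2), (34, 9, 32, Yan, 21, p3), (34, 9, 32, Yan, 38, x2), (34, 9, 32, Yan, 40, qa)}.
Projecting to credits, cid, sname, tid: {(1, eng, Uma, 10), (2, mkt, Vic, 18), (2, p2, Vic, 20), (2, p3, Vic, 21), (2, qa, Vic, 40), (2, x2, Vic, 38), (4, fin, Lee, 24), (4, fin, Lee, 32), (7, mkt, Vic, 18), (7, p2, Vic, 20), (7, p3, Vic, 21), (7, qa, Vic, 40), (7, x2, Vic, 38), (8, eng, Cal, 10), (9, eng, Bo, 10), (9, mkt, Yan, 18), (9, p2, Yan, 20), (9, p3, Yan, 21), (9, qa, Yan, 40), (9, x2, Yan, 38)}
Filtering on sname ≠ Vic ∧ credits ≠ 1 leaves {(4, fin, Lee, 24), (4, fin, Lee, 32), (8, eng, Cal, 10), (9, eng, Bo, 10), (9, mkt, Yan, 18), (9, p2, Yan, 20), (9, p3, Yan, 21), (9, qa, Yan, 40), (9, x2, Yan, 38)}.
Projecting to sname, tid: {(Bo, 10), (Cal, 10), (Lee, 24), (Lee, 32), (Yan, 18), (Yan, 20), (Yan, 21), (Yan, 38), (Yan, 40)}

{(Bo, 10), (Cal, 10), (Lee, 24), (Lee, 32), (Yan, 18), (Yan, 20), (Yan, 21), (Yan, 38), (Yan, 40)}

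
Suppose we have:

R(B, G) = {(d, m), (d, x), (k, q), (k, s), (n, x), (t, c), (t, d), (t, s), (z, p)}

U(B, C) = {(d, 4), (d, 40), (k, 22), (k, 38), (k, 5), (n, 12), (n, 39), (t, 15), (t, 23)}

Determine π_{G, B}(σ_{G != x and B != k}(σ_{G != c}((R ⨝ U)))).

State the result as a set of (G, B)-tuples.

Joining R and U on B yields {(d, m, 4), (d, m, 40), (d, x, 4), (d, x, 40), (k, q, 22), (k, q, 38), (k, q, 5), (k, s, 22), (k, s, 38), (k, s, 5), (n, x, 12), (n, x, 39), (t, c, 15), (t, c, 23), (t, d, 15), (t, d, 23), (t, s, 15), (t, s, 23)}.
Filtering on G != c leaves {(d, m, 4), (d, m, 40), (d, x, 4), (d, x, 40), (k, q, 22), (k, q, 38), (k, q, 5), (k, s, 22), (k, s, 38), (k, s, 5), (n, x, 12), (n, x, 39), (t, d, 15), (t, d, 23), (t, s, 15), (t, s, 23)}.
Filtering on G != x and B != k leaves {(d, m, 4), (d, m, 40), (t, d, 15), (t, d, 23), (t, s, 15), (t, s, 23)}.
Keep only column(s) G, B (3 duplicate(s) eliminated): {(d, t), (m, d), (s, t)}

{(d, t), (m, d), (s, t)}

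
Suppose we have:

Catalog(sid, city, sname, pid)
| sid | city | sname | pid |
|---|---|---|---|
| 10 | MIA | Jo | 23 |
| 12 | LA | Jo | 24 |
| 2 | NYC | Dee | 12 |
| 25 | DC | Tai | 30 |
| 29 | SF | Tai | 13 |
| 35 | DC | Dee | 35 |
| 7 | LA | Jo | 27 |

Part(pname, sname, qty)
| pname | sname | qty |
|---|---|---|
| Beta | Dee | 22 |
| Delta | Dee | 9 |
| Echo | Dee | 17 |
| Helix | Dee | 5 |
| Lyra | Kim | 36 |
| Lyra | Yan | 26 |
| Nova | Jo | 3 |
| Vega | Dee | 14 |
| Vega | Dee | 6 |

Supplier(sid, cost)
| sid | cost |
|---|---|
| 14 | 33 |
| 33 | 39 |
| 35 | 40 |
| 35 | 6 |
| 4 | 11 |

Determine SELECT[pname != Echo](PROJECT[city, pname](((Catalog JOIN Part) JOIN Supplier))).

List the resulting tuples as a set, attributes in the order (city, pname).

Catalog ⋈ Part (natural join on sname): {(10, MIA, Jo, 23, Nova, 3), (12, LA, Jo, 24, Nova, 3), (2, NYC, Dee, 12, Beta, 22), (2, NYC, Dee, 12, Delta, 9), (2, NYC, Dee, 12, Echo, 17), (2, NYC, Dee, 12, Helix, 5), (2, NYC, Dee, 12, Vega, 14), (2, NYC, Dee, 12, Vega, 6), (35, DC, Dee, 35, Beta, 22), (35, DC, Dee, 35, Delta, 9), (35, DC, Dee, 35, Echo, 17), (35, DC, Dee, 35, Helix, 5), (35, DC, Dee, 35, Vega, 14), (35, DC, Dee, 35, Vega, 6), (7, LA, Jo, 27, Nova, 3)}
(Catalog JOIN Part) ⋈ Supplier (natural join on sid): {(35, DC, Dee, 35, Beta, 22, 40), (35, DC, Dee, 35, Beta, 22, 6), (35, DC, Dee, 35, Delta, 9, 40), (35, DC, Dee, 35, Delta, 9, 6), (35, DC, Dee, 35, Echo, 17, 40), (35, DC, Dee, 35, Echo, 17, 6), (35, DC, Dee, 35, Helix, 5, 40), (35, DC, Dee, 35, Helix, 5, 6), (35, DC, Dee, 35, Vega, 14, 40), (35, DC, Dee, 35, Vega, 14, 6), (35, DC, Dee, 35, Vega, 6, 40), (35, DC, Dee, 35, Vega, 6, 6)}
π[city, pname]: project onto (city, pname) (7 duplicate(s) eliminated) → {(DC, Beta), (DC, Delta), (DC, Echo), (DC, Helix), (DC, Vega)}
Apply σ_{pname != Echo}; surviving tuples: {(DC, Beta), (DC, Delta), (DC, Helix), (DC, Vega)}

{(DC, Beta), (DC, Delta), (DC, Helix), (DC, Vega)}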